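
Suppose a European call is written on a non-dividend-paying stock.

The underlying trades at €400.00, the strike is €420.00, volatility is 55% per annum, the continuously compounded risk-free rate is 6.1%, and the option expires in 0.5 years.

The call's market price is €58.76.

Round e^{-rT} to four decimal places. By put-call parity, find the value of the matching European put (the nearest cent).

€66.16

exp(−rT) = exp(−0.061·0.5) = 0.9700
Put-call parity: C − P = S − K·e^(−rT) = 400 − 420·0.9700 = 400 − 407.4000 = -7.4000
P = C − (C − P) = 58.76 − (-7.4000) = 66.1600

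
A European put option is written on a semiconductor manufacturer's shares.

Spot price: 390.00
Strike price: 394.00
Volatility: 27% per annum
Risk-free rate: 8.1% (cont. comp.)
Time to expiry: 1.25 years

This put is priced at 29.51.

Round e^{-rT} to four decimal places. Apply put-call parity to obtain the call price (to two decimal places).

e^(−rT) = e^(−0.081·1.25) = 0.9037
Put-call parity: C − P = S − K·e^(−rT) = 390 − 394·0.9037 = 390 − 356.0578 = 33.9422
C = P + (C − P) = 29.51 + (33.9422) = 63.4522

63.45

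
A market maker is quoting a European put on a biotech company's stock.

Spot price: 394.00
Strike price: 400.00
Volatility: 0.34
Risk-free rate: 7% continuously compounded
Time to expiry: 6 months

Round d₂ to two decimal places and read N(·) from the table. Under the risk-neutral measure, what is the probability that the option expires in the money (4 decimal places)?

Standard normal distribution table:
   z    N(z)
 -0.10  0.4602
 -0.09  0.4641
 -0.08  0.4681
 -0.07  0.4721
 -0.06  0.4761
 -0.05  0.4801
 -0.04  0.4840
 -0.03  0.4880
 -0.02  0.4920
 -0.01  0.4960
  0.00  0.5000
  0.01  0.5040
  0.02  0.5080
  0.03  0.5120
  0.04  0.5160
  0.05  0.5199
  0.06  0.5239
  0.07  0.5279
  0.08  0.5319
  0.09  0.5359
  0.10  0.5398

0.5160

σ√T = 0.34·√0.5 = 0.2404
d₁ = [ln(394/400) + (0.07 + 0.34²/2)·0.5] / 0.2404 = [-0.0151 + 0.0639] / 0.2404 = 0.2029 ≈ 0.20
d₂ = d₁ − σ√T = 0.2029 − 0.2404 = -0.0375 ≈ -0.04
Risk-neutral Pr[S_T < K] = N(−d₂) = N(0.04) = 0.5160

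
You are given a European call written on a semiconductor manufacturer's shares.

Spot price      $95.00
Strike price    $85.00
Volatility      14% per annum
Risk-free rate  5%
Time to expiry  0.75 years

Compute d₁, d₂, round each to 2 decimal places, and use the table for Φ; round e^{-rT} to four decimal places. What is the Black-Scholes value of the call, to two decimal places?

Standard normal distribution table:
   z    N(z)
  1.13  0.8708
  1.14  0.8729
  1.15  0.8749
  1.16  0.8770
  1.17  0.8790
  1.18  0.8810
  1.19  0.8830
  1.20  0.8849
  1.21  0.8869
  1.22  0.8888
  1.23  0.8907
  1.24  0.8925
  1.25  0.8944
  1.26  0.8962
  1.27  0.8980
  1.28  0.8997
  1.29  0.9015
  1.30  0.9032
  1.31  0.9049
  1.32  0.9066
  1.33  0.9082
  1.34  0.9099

σ√T = 0.14·√0.75 = 0.1212
d₁ = [ln(95/85) + (0.05 + 0.14²/2)·0.75] / 0.1212 = [0.1112 + 0.0449] / 0.1212 = 1.2873 → 1.29
d₂ = d₁ − σ√T = 1.2873 − 0.1212 = 1.1660 → 1.17
exp(−rT) = exp(−0.05·0.75) = 0.9632
N(d₁) = N(1.29) = 0.9015;  N(d₂) = N(1.17) = 0.8790
C = 95·0.9015 − 85·0.9632·0.8790 = 85.6425 − 71.9655 = 13.6770

$13.68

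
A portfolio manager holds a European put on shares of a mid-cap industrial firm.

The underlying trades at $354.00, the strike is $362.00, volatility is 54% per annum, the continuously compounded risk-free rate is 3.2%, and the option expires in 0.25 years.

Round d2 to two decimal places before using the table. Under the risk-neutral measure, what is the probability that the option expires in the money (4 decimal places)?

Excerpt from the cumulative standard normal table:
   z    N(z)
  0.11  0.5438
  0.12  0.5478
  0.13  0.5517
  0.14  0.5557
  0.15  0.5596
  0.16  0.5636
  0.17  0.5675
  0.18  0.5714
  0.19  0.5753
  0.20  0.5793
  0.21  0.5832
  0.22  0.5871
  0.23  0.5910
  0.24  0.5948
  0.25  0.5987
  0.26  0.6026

0.5753

σ√T = 0.54 × 0.5000 = 0.2700
d₁ = [ln(354/362) + (0.032 + ½·0.54²)·0.25] / (σ√T) = (-0.0223 + 0.0445) / 0.2700 = 0.0819 → 0.08
d₂ = 0.0819 − 0.2700 = -0.1881 → -0.19
Pr(exercise) under Q = N(−d₂) = N(0.19) = 0.5753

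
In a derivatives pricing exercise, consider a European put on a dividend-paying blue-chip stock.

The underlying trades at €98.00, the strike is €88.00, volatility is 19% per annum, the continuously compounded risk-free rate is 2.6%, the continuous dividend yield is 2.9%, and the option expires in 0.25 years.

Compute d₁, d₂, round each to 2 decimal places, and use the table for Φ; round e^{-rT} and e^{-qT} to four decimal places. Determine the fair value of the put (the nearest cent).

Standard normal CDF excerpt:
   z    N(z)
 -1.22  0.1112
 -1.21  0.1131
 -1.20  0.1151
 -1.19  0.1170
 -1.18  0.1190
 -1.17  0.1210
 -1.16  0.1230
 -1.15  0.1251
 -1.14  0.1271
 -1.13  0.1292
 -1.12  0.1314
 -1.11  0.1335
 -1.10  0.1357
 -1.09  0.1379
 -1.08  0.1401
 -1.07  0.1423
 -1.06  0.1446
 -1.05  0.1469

€0.48

σ√T = 0.19 × 0.5000 = 0.0950
d₁ = [ln(98/88) + (0.026 − 0.029 + 0.19²/2)·0.25] / 0.0950 = [0.1076 + 0.0038] / 0.0950 = 1.1726 which rounds to 1.17
d₂ = d₁ − σ√T = 1.1726 − 0.0950 = 1.0776 which rounds to 1.08
e^(−qT) = e^(−0.029·0.25) = 0.9928;  e^(−rT) = e^(−0.026·0.25) = 0.9935
N(−d₂) = N(-1.08) = 0.1401;  N(−d₁) = N(-1.17) = 0.1210
P = 88·0.9935·0.1401 − 98·0.9928·0.1210 = 12.2487 − 11.7726 = 0.4760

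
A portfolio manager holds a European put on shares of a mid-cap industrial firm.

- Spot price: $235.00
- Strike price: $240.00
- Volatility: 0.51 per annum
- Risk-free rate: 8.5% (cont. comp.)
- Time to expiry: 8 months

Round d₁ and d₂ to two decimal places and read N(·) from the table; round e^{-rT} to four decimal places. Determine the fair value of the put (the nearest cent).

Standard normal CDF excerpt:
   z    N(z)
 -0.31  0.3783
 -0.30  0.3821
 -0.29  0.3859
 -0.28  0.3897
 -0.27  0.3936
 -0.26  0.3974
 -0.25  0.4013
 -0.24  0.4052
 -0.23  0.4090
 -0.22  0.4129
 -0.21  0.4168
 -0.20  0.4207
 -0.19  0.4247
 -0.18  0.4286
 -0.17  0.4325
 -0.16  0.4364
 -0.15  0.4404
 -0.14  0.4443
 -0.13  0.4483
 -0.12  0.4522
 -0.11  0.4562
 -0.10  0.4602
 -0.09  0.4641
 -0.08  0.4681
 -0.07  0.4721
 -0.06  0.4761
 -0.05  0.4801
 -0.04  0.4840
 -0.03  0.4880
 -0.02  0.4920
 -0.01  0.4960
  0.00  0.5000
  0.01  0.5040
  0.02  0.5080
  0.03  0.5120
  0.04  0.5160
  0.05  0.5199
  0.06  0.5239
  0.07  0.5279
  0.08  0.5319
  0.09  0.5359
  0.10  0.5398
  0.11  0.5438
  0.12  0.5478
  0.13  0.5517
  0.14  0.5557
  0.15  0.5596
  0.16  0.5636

σ√T = 0.51 × 0.8165 = 0.4164
d₁ = [ln(235/240) + (0.085 + ½·0.51²)·0.6667] / (σ√T) = (-0.0211 + 0.1434) / 0.4164 = 0.2937 ≈ 0.29
d₂ = 0.2937 − 0.4164 = -0.1227 ≈ -0.12
e^(−rT) = e^(−0.085·0.6667) = 0.9449
N(−d₂) = N(0.12) = 0.5478;  N(−d₁) = N(-0.29) = 0.3859
P = 240·0.9449·0.5478 − 235·0.3859 = 124.2279 − 90.6865 = 33.5414

$33.54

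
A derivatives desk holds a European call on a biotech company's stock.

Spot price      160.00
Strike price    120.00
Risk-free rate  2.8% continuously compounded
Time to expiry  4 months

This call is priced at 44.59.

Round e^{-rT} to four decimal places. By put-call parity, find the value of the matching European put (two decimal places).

3.47

e^(−rT) = e^(−0.028·0.3333) = 0.9907
Put-call parity: C − P = S − K·e^(−rT) = 160 − 120·0.9907 = 160 − 118.8840 = 41.1160
P = C − (C − P) = 44.59 − (41.1160) = 3.4740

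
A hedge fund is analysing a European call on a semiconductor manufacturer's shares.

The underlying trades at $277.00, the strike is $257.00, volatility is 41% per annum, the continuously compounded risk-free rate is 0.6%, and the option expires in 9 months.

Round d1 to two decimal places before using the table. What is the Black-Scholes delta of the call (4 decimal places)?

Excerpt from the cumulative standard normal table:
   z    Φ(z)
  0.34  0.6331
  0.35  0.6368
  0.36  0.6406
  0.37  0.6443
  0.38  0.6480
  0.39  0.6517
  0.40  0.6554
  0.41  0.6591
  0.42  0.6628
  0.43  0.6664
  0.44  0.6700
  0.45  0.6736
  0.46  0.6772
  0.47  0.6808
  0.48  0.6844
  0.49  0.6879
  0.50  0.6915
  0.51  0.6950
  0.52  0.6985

0.6554

σ√T = 0.41 × 0.8660 = 0.3551
ln(S/K) + (r + σ²/2)T = ln(277/257) + (0.006 + 0.41²/2)·0.75 = 0.0749 + 0.0675 = 0.1425
d₁ = 0.1425 / 0.3551 = 0.4013 which rounds to 0.40
N(d₁) = N(0.40) = 0.6554
Δ_call = N(d₁) = 0.6554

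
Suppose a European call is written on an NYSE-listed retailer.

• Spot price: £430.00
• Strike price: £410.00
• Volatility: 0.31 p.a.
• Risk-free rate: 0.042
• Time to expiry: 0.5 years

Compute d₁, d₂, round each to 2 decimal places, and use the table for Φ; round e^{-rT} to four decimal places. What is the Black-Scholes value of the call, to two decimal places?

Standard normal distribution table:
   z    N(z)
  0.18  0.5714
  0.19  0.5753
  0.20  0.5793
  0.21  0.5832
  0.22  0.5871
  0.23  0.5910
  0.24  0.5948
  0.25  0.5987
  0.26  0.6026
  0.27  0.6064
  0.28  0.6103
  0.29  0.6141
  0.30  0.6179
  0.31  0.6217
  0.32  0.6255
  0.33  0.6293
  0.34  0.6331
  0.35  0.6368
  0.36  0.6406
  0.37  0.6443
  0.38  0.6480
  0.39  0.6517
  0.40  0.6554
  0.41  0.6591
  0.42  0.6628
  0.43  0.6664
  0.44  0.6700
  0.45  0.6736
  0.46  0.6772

σ√T = 0.31·√0.5 = 0.2192
d₁ = [ln(430/410) + (0.042 + 0.31²/2)·0.5] / 0.2192 = [0.0476 + 0.0450] / 0.2192 = 0.4227 ⇒ 0.42
d₂ = d₁ − σ√T = 0.4227 − 0.2192 = 0.2035 ⇒ 0.20
e^(−rT) = e^(−0.042·0.5) = 0.9792
N(d₁) = N(0.42) = 0.6628;  N(d₂) = N(0.20) = 0.5793
C = 430·0.6628 − 410·0.9792·0.5793 = 285.0040 − 232.5727 = 52.4313

£52.43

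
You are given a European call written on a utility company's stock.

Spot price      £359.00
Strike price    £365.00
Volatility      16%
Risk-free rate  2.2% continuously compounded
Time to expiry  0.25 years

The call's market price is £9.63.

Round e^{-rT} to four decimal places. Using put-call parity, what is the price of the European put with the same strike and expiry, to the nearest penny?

e^(−rT) = e^(−0.022·0.25) = 0.9945
Put-call parity: C − P = S − K·e^(−rT) = 359 − 365·0.9945 = 359 − 362.9925 = -3.9925
P = C − (C − P) = 9.63 − (-3.9925) = 13.6225

£13.62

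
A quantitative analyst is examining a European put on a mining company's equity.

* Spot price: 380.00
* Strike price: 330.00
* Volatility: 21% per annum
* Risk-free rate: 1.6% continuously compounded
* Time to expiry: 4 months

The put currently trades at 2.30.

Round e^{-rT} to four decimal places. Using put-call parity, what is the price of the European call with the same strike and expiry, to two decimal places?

54.05

exp(−rT) = exp(−0.016·0.3333) = 0.9947
Put-call parity: C − P = S − K·e^(−rT) = 380 − 330·0.9947 = 380 − 328.2510 = 51.7490
C = P + (C − P) = 2.30 + (51.7490) = 54.0490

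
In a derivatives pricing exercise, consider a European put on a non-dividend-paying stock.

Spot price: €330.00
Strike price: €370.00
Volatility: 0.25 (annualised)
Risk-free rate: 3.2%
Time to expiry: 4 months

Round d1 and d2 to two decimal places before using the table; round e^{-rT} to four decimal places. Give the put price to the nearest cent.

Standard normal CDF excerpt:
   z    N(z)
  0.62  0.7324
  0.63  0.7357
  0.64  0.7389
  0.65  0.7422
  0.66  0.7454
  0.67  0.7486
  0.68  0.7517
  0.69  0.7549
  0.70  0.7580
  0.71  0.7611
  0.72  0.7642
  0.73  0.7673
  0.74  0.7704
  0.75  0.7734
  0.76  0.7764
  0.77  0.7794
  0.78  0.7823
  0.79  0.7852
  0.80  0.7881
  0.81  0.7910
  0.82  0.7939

€42.52

T = 0.3333;  σ√T = 0.1443
d₁ = [ln(330/370) + (0.032 + 0.25²/2)·0.3333] / 0.1443 = [-0.1144 + 0.0211] / 0.1443 = -0.6466 which rounds to -0.65
d₂ = d₁ − σ√T = -0.6466 − 0.1443 = -0.7909 which rounds to -0.79
exp(−rT) = exp(−0.032·0.3333) = 0.9894
N(−d₂) = N(0.79) = 0.7852;  N(−d₁) = N(0.65) = 0.7422
P = 370·0.9894·0.7852 − 330·0.7422 = 287.4444 − 244.9260 = 42.5184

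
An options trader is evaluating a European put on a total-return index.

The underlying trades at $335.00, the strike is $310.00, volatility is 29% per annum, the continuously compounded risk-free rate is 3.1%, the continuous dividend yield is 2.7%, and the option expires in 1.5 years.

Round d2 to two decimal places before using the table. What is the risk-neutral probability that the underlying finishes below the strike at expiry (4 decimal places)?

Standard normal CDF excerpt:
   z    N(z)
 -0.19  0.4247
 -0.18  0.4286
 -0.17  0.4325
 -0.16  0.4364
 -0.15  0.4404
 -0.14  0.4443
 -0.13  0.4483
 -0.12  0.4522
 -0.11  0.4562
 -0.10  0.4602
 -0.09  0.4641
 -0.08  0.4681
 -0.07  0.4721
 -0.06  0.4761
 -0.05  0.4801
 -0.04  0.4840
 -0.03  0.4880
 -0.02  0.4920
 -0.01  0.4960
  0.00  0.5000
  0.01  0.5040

σ√T = 0.29 × 1.2247 = 0.3552
d₁ = [ln(335/310) + (0.031 − 0.027 + 0.29²/2)·1.5] / 0.3552 = [0.0776 + 0.0691] / 0.3552 = 0.4128 ≈ 0.41
d₂ = d₁ − σ√T = 0.4128 − 0.3552 = 0.0577 ≈ 0.06
Risk-neutral Pr[S_T < K] = N(−d₂) = N(-0.06) = 0.4761

0.4761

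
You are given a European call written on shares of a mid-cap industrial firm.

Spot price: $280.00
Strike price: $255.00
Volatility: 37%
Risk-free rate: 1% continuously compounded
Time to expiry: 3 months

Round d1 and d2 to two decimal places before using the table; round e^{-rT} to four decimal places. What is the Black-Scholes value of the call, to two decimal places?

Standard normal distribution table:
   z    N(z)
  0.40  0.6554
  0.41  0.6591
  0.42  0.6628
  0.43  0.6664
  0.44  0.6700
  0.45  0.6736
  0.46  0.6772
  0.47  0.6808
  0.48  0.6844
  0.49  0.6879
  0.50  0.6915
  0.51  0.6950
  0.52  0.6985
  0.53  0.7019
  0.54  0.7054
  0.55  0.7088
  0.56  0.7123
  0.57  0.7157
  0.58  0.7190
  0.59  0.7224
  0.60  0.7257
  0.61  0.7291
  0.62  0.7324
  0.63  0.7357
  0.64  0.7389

$34.64

T = 0.25;  σ√T = 0.1850
d₁ = [ln(280/255) + (0.01 + 0.37²/2)·0.25] / 0.1850 = [0.0935 + 0.0196] / 0.1850 = 0.6116 → 0.61
d₂ = d₁ − σ√T = 0.6116 − 0.1850 = 0.4266 → 0.43
exp(−rT) = exp(−0.01·0.25) = 0.9975
N(d₁) = N(0.61) = 0.7291;  N(d₂) = N(0.43) = 0.6664
C = 280·0.7291 − 255·0.9975·0.6664 = 204.1480 − 169.5072 = 34.6408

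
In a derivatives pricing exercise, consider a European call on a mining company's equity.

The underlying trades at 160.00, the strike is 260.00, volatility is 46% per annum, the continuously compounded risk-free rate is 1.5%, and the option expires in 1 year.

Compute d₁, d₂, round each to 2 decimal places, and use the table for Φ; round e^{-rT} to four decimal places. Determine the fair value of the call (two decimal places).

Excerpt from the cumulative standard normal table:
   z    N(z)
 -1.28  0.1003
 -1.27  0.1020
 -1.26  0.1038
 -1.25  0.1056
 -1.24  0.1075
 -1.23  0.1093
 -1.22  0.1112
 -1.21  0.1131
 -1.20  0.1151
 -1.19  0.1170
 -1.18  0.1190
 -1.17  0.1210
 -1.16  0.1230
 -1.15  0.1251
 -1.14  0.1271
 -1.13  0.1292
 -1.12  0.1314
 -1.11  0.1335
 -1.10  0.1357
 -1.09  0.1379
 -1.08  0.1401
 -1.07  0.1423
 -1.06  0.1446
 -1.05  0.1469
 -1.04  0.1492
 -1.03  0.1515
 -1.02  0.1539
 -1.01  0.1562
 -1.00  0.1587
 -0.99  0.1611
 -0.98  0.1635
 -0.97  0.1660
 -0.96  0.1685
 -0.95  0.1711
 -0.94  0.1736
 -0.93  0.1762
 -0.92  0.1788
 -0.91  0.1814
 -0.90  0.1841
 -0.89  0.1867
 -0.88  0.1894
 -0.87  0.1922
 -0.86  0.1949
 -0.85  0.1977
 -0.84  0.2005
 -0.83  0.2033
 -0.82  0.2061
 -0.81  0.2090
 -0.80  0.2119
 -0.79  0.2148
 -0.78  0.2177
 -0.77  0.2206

7.32

T = 1;  σ√T = 0.4600
d₁ = [ln(160/260) + (0.015 + 0.46²/2)·1] / 0.4600 = [-0.4855 + 0.1208] / 0.4600 = -0.7928 ≈ -0.79
d₂ = d₁ − σ√T = -0.7928 − 0.4600 = -1.2528 ≈ -1.25
e^(−rT) = e^(−0.015·1) = 0.9851
N(d₁) = N(-0.79) = 0.2148;  N(d₂) = N(-1.25) = 0.1056
C = 160·0.2148 − 260·0.9851·0.1056 = 34.3680 − 27.0469 = 7.3211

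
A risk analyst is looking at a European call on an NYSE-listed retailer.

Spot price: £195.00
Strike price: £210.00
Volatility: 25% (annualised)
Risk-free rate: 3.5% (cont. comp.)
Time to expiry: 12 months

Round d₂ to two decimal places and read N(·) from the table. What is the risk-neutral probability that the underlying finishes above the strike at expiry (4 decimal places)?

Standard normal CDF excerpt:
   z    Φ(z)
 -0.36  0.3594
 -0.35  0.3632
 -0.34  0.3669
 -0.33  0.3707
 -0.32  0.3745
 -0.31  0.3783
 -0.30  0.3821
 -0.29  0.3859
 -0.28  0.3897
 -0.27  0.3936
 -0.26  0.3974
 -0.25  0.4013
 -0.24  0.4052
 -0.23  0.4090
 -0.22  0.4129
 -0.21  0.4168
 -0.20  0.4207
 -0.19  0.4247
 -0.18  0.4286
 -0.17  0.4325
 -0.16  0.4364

0.3897

T = 1;  σ√T = 0.2500
d₁ = [ln(195/210) + (0.035 + ½·0.25²)·1] / (σ√T) = (-0.0741 + 0.0663) / 0.2500 = -0.0314 ≈ -0.03
d₂ = -0.0314 − 0.2500 = -0.2814 ≈ -0.28
Pr(exercise) under Q = N(d₂) = 0.3897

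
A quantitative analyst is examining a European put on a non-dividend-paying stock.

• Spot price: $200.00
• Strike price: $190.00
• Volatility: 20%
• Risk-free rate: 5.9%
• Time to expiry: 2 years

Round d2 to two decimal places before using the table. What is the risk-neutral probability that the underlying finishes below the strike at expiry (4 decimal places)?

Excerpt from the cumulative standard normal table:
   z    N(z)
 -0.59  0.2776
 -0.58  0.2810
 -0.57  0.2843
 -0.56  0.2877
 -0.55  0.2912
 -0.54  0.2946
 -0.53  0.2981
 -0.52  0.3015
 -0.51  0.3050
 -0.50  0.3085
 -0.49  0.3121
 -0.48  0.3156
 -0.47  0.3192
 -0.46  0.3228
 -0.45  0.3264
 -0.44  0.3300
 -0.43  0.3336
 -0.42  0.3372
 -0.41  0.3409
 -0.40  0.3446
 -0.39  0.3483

0.3228

σ√T = 0.2·√2 = 0.2828
ln(S/K) + (r + σ²/2)T = ln(200/190) + (0.059 + 0.2²/2)·2 = 0.0513 + 0.1580 = 0.2093
d₁ = 0.2093 / 0.2828 = 0.7400 which rounds to 0.74
d₂ = d₁ − σ√T = 0.7400 − 0.2828 = 0.4571 which rounds to 0.46
Risk-neutral Pr[S_T < K] = N(−d₂) = N(-0.46) = 0.3228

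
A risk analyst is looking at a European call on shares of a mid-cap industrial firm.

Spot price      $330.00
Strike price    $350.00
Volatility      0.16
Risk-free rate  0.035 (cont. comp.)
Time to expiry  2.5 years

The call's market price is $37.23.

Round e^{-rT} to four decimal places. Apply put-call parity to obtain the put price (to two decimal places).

$27.90

e^(−rT) = e^(−0.035·2.5) = 0.9162
Put-call parity: C − P = S − K·e^(−rT) = 330 − 350·0.9162 = 330 − 320.6700 = 9.3300
P = C − (C − P) = 37.23 − (9.3300) = 27.9000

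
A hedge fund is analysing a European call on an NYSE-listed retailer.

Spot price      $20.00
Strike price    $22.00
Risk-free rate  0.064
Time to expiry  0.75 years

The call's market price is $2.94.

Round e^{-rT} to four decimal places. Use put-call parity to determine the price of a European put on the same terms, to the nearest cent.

e^(−rT) = e^(−0.064·0.75) = 0.9531
Put-call parity: C − P = S − K·e^(−rT) = 20 − 22·0.9531 = 20 − 20.9682 = -0.9682
P = C − (C − P) = 2.94 − (-0.9682) = 3.9082

$3.91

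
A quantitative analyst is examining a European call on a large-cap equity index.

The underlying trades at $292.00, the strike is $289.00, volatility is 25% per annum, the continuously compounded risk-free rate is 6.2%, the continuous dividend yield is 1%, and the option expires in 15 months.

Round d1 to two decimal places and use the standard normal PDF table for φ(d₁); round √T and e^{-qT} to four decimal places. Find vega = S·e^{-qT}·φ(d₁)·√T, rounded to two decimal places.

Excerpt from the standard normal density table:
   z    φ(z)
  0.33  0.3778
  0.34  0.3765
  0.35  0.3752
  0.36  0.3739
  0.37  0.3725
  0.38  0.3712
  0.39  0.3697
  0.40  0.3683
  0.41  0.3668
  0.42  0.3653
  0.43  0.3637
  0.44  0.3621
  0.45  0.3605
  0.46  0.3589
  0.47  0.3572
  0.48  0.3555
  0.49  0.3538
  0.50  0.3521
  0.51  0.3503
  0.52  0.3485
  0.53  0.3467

σ√T = 0.25·√1.25 = 0.2795
d₁ = [ln(292/289) + (0.062 − 0.01 + 0.25²/2)·1.25] / 0.2795 = [0.0103 + 0.1041] / 0.2795 = 0.4093 which rounds to 0.41
√T = √1.25 = 1.1180
φ(d₁) = φ(0.41) = 0.3668
exp(−qT) = exp(−0.01·1.25) = 0.9876
vega = S·exp(−qT)·φ(d₁)·√T = 292·0.9876·0.3668·1.1180 = 118.2592

118.26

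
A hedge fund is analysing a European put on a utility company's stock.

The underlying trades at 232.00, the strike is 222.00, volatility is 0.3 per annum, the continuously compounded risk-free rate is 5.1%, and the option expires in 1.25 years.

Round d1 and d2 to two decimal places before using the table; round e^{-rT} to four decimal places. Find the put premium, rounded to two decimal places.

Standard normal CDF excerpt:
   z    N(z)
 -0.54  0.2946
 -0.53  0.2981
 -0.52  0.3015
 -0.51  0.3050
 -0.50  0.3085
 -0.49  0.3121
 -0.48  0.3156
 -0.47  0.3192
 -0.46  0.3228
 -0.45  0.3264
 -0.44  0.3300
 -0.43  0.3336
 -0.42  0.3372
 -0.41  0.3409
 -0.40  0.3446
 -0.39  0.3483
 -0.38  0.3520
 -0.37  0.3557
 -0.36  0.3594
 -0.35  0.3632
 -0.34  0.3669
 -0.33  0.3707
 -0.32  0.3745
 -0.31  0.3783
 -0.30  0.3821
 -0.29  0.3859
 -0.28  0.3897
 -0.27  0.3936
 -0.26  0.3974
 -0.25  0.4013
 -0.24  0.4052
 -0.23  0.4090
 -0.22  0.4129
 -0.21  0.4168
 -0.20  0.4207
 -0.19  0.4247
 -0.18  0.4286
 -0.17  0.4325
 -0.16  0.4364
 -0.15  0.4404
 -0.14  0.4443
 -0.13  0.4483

σ√T = 0.3 × 1.1180 = 0.3354
d₁ = [ln(232/222) + (0.051 + ½·0.3²)·1.25] / (σ√T) = (0.0441 + 0.1200) / 0.3354 = 0.4891 which rounds to 0.49
d₂ = 0.4891 − 0.3354 = 0.1537 which rounds to 0.15
exp(−rT) = exp(−0.051·1.25) = 0.9382
P = 222·0.9382·N(-0.15) − 232·N(-0.49) = 222·0.9382·0.4404 − 232·0.3121 = 91.7267 − 72.4072 = 19.3195

19.32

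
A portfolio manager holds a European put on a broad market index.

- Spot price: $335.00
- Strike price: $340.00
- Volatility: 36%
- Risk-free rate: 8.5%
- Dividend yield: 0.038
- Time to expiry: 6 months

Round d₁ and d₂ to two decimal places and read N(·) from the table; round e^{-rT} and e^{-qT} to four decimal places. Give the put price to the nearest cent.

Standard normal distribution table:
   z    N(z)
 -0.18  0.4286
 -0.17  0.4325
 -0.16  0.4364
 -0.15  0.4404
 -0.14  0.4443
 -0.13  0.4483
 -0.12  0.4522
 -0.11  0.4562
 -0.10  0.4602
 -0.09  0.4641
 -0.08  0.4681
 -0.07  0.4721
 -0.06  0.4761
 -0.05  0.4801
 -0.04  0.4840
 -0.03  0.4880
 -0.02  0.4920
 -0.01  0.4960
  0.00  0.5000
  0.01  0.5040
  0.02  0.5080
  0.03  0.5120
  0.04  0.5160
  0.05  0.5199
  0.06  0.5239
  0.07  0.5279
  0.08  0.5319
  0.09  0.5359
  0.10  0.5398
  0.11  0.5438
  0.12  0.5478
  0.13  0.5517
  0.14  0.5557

σ√T = 0.36 × 0.7071 = 0.2546
d₁ = [ln(335/340) + (0.085 − 0.038 + ½·0.36²)·0.5] / (σ√T) = (-0.0148 + 0.0559) / 0.2546 = 0.1614 ⇒ 0.16
d₂ = 0.1614 − 0.2546 = -0.0932 ⇒ -0.09
e^(−qT) = e^(−0.038·0.5) = 0.9812;  e^(−rT) = e^(−0.085·0.5) = 0.9584
P = 340·0.9584·N(0.09) − 335·0.9812·N(-0.16) = 340·0.9584·0.5359 − 335·0.9812·0.4364 = 174.6262 − 143.4456 = 31.1807

$31.18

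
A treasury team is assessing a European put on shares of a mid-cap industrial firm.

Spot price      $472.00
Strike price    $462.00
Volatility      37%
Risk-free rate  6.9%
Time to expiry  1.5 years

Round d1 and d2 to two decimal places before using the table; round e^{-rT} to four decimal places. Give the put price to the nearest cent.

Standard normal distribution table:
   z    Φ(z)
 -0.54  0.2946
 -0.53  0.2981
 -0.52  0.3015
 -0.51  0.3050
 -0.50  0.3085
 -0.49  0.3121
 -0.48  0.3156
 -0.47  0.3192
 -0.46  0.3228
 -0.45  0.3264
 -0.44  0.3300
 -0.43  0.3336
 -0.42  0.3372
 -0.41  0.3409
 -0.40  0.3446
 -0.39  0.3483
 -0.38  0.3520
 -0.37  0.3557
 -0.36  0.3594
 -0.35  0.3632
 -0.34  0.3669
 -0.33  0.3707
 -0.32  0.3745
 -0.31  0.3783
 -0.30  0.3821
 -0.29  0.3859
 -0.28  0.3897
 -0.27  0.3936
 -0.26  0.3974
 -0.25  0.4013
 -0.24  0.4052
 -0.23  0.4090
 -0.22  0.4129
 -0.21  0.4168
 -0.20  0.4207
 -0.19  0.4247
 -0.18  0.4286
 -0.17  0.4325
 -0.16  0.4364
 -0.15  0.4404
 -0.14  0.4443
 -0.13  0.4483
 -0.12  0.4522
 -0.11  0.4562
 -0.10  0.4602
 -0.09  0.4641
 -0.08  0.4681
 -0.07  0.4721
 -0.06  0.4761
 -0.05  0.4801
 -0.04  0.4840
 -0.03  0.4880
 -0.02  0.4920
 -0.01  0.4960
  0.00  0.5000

σ√T = 0.37 × 1.2247 = 0.4532
d₁ = [ln(472/462) + (0.069 + ½·0.37²)·1.5] / (σ√T) = (0.0214 + 0.2062) / 0.4532 = 0.5022 ≈ 0.50
d₂ = 0.5022 − 0.4532 = 0.0491 ≈ 0.05
e^(−rT) = e^(−0.069·1.5) = 0.9017
N(−d₂) = N(-0.05) = 0.4801;  N(−d₁) = N(-0.50) = 0.3085
P = 462·0.9017·0.4801 − 472·0.3085 = 200.0027 − 145.6120 = 54.3907

$54.39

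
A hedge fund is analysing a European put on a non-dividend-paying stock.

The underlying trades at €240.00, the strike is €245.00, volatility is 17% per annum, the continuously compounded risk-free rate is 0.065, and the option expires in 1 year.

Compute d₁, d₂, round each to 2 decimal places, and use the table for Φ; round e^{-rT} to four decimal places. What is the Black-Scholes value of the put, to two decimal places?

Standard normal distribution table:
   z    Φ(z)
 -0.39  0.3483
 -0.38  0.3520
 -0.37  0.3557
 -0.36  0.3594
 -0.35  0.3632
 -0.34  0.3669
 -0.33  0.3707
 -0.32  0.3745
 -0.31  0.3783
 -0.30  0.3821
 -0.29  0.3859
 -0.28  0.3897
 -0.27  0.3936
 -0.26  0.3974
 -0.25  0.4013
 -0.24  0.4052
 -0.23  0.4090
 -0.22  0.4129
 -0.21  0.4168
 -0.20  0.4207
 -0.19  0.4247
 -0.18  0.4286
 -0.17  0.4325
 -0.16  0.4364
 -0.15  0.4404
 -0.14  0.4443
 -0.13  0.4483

T = 1;  σ√T = 0.1700
d₁ = [ln(240/245) + (0.065 + ½·0.17²)·1] / (σ√T) = (-0.0206 + 0.0795) / 0.1700 = 0.3461 ≈ 0.35
d₂ = 0.3461 − 0.1700 = 0.1761 ≈ 0.18
exp(−rT) = exp(−0.065·1) = 0.9371
N(−d₂) = N(-0.18) = 0.4286;  N(−d₁) = N(-0.35) = 0.3632
P = 245·0.9371·0.4286 − 240·0.3632 = 98.4021 − 87.1680 = 11.2341

€11.23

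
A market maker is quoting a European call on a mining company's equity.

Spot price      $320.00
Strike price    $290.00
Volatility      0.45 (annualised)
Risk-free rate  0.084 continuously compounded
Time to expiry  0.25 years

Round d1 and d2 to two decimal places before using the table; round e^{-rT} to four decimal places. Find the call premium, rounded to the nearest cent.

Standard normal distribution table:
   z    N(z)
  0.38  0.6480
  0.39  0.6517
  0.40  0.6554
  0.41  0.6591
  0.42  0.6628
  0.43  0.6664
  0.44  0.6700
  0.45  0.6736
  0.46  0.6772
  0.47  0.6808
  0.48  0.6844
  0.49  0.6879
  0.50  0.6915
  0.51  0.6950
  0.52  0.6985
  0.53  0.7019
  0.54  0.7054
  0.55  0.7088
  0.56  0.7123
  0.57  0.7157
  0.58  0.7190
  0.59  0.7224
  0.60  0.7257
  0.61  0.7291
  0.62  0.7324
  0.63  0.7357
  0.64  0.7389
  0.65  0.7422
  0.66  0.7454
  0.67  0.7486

σ√T = 0.45 × 0.5000 = 0.2250
d₁ = [ln(320/290) + (0.084 + 0.45²/2)·0.25] / 0.2250 = [0.0984 + 0.0463] / 0.2250 = 0.6433 ≈ 0.64
d₂ = d₁ − σ√T = 0.6433 − 0.2250 = 0.4183 ≈ 0.42
exp(−rT) = exp(−0.084·0.25) = 0.9792
C = 320·N(0.64) − 290·0.9792·N(0.42) = 320·0.7389 − 290·0.9792·0.6628 = 236.4480 − 188.2140 = 48.2340

$48.23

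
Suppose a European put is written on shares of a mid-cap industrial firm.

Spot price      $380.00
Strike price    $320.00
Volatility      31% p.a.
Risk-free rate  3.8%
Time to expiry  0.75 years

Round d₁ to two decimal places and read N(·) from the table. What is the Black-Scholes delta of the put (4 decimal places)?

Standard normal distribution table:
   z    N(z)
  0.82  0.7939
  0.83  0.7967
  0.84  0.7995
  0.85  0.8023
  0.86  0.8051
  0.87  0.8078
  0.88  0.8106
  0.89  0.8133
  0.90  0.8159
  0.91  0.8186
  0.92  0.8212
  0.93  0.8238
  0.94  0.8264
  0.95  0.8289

-0.1894

T = 0.75;  σ√T = 0.2685
d₁ = [ln(380/320) + (0.038 + 0.31²/2)·0.75] / 0.2685 = [0.1719 + 0.0645] / 0.2685 = 0.8805 → 0.88
N(d₁) = N(0.88) = 0.8106
Δ_put = N(d₁) − 1 = 0.8106 − 1 = -0.1894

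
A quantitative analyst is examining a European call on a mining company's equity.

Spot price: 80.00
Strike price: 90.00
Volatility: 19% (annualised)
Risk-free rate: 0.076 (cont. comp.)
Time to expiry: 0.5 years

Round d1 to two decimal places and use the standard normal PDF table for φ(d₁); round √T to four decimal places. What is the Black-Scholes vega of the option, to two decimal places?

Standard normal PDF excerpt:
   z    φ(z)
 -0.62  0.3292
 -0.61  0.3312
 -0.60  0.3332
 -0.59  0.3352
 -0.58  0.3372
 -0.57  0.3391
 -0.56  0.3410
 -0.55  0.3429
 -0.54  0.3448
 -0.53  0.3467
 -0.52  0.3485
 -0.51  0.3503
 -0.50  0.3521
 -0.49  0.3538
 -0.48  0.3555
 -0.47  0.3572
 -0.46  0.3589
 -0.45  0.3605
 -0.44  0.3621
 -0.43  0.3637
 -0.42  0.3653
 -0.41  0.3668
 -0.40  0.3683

19.61

T = 0.5;  σ√T = 0.1344
d₁ = [ln(80/90) + (0.076 + 0.19²/2)·0.5] / 0.1344 = [-0.1178 + 0.0470] / 0.1344 = -0.5267 ⇒ -0.53
√T = √0.5 = 0.7071
φ(d₁) = φ(-0.53) = 0.3467
vega = S·φ(d₁)·√T = 80·0.3467·0.7071 = 19.6121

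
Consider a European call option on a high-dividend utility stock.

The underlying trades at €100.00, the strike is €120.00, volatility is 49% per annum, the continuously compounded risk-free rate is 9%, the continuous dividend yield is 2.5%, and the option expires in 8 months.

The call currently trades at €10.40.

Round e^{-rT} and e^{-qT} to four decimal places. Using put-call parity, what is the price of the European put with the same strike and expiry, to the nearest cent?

exp(−qT) = exp(−0.025·0.6667) = 0.9835;  exp(−rT) = exp(−0.09·0.6667) = 0.9418
Put-call parity: C − P = S·e^(−qT) − K·e^(−rT) = 100·0.9835 − 120·0.9418 = 98.3500 − 113.0160 = -14.6660
P = C − (C − P) = 10.40 − (-14.6660) = 25.0660

€25.07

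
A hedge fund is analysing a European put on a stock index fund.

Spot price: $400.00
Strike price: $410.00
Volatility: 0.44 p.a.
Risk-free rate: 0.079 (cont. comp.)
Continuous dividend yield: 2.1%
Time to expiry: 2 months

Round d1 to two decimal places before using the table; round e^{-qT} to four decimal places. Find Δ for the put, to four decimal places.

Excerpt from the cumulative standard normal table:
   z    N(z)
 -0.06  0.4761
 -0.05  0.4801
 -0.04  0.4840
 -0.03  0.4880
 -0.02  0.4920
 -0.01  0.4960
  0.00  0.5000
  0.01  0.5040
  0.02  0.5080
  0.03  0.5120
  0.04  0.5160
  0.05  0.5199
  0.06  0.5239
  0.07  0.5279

-0.4943

σ√T = 0.44·√0.1667 = 0.1796
d₁ = [ln(400/410) + (0.079 − 0.021 + 0.44²/2)·0.1667] / 0.1796 = [-0.0247 + 0.0258] / 0.1796 = 0.0062 ≈ 0.01
N(d₁) = N(0.01) = 0.5040
Δ_put = e^(−qT)·(N(d₁) − 1) = 0.9965·(0.5040 − 1) = -0.4943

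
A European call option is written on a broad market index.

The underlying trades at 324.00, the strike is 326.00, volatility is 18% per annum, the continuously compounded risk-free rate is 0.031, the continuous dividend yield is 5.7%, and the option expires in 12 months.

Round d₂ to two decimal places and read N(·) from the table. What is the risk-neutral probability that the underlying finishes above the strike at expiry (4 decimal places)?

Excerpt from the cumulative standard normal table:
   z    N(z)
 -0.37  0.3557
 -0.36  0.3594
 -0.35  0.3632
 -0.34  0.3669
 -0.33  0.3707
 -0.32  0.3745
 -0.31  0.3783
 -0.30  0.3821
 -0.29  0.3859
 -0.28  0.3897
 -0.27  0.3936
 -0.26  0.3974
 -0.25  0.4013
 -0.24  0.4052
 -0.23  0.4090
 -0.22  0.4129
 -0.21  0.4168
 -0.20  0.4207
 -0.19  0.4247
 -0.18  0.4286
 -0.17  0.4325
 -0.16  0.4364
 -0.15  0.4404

σ√T = 0.18 × 1.0000 = 0.1800
d₁ = [ln(324/326) + (0.031 − 0.057 + 0.18²/2)·1] / 0.1800 = [-0.0062 − 0.0098] / 0.1800 = -0.0886 → -0.09
d₂ = d₁ − σ√T = -0.0886 − 0.1800 = -0.2686 → -0.27
Pr(exercise) under Q = N(d₂) = 0.3936

0.3936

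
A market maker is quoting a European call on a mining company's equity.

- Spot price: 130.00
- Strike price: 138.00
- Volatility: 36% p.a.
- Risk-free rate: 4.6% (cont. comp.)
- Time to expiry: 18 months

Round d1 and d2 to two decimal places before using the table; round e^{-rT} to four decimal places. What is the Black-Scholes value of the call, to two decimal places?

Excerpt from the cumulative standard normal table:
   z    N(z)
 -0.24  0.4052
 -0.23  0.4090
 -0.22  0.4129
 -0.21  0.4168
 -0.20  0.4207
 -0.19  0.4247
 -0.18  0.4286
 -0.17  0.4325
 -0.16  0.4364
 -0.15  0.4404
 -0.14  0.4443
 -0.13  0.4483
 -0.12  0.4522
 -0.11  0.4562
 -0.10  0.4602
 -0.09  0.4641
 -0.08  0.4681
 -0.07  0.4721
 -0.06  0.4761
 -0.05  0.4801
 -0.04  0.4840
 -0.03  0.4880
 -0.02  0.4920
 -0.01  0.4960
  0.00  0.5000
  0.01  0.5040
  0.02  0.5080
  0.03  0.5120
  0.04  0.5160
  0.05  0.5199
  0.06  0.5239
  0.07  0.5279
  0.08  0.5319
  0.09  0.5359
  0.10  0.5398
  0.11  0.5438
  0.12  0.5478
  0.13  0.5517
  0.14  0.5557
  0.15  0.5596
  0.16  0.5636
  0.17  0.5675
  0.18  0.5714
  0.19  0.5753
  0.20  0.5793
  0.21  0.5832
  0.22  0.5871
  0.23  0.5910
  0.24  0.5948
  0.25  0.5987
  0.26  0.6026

T = 1.5;  σ√T = 0.4409
d₁ = [ln(130/138) + (0.046 + ½·0.36²)·1.5] / (σ√T) = (-0.0597 + 0.1662) / 0.4409 = 0.2415 which rounds to 0.24
d₂ = 0.2415 − 0.4409 = -0.1994 which rounds to -0.20
e^(−rT) = e^(−0.046·1.5) = 0.9333
N(d₁) = N(0.24) = 0.5948;  N(d₂) = N(-0.20) = 0.4207
C = 130·0.5948 − 138·0.9333·0.4207 = 77.3240 − 54.1842 = 23.1398

23.14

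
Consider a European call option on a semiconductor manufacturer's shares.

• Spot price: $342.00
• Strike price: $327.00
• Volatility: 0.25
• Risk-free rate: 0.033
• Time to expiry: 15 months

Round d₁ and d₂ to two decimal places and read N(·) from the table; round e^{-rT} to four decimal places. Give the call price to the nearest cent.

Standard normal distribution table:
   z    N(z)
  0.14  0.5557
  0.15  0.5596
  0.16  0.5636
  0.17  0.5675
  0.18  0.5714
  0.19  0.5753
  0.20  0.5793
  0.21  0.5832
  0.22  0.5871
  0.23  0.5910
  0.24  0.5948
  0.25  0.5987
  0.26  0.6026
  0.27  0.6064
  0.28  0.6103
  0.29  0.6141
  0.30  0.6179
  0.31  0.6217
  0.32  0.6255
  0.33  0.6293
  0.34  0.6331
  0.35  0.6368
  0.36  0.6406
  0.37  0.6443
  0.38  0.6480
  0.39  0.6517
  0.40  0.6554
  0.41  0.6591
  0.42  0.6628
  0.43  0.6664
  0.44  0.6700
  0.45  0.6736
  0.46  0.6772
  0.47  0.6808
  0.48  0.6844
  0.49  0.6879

$52.30

T = 1.25;  σ√T = 0.2795
d₁ = [ln(342/327) + (0.033 + 0.25²/2)·1.25] / 0.2795 = [0.0449 + 0.0803] / 0.2795 = 0.4478 ≈ 0.45
d₂ = d₁ − σ√T = 0.4478 − 0.2795 = 0.1683 ≈ 0.17
e^(−rT) = e^(−0.033·1.25) = 0.9596
C = 342·N(0.45) − 327·0.9596·N(0.17) = 342·0.6736 − 327·0.9596·0.5675 = 230.3712 − 178.0754 = 52.2958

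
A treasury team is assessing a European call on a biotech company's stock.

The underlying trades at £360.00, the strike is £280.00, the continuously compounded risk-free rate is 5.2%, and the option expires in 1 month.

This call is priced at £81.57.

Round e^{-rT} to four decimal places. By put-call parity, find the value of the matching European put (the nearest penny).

£0.37

e^(−rT) = e^(−0.052·0.08333) = 0.9957
Put-call parity: C − P = S − K·e^(−rT) = 360 − 280·0.9957 = 360 − 278.7960 = 81.2040
P = C − (C − P) = 81.57 − (81.2040) = 0.3660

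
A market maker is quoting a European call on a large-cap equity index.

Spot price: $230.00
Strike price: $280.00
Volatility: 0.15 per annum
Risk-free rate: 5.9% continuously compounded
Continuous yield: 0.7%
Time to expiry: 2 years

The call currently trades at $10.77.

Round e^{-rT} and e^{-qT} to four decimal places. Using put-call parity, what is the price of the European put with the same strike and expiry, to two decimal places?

$32.80

e^(−qT) = e^(−0.007·2) = 0.9861;  e^(−rT) = e^(−0.059·2) = 0.8887
Put-call parity: C − P = S·e^(−qT) − K·e^(−rT) = 230·0.9861 − 280·0.8887 = 226.8030 − 248.8360 = -22.0330
P = C − (C − P) = 10.77 − (-22.0330) = 32.8030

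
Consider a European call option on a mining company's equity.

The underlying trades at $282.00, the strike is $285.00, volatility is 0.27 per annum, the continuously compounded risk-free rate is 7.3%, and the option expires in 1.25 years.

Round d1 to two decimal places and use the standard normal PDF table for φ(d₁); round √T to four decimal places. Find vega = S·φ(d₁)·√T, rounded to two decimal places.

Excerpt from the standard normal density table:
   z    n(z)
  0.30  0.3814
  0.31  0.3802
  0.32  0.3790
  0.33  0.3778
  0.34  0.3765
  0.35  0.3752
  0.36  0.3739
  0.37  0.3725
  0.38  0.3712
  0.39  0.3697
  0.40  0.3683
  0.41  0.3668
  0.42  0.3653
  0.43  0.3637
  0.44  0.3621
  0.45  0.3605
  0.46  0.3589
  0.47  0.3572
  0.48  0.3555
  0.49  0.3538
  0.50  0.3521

σ√T = 0.27·√1.25 = 0.3019
d₁ = [ln(282/285) + (0.073 + 0.27²/2)·1.25] / 0.3019 = [-0.0106 + 0.1368] / 0.3019 = 0.4182 → 0.42
√T = √1.25 = 1.1180
φ(d₁) = φ(0.42) = 0.3653
vega = S·φ(d₁)·√T = 282·0.3653·1.1180 = 115.1703

115.17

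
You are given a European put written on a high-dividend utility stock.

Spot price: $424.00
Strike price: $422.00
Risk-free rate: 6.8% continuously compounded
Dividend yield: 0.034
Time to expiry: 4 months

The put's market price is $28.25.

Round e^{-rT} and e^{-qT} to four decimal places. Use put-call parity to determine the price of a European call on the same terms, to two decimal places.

exp(−qT) = exp(−0.034·0.3333) = 0.9887;  exp(−rT) = exp(−0.068·0.3333) = 0.9776
Put-call parity: C − P = S·e^(−qT) − K·e^(−rT) = 424·0.9887 − 422·0.9776 = 419.2088 − 412.5472 = 6.6616
C = P + (C − P) = 28.25 + (6.6616) = 34.9116

$34.91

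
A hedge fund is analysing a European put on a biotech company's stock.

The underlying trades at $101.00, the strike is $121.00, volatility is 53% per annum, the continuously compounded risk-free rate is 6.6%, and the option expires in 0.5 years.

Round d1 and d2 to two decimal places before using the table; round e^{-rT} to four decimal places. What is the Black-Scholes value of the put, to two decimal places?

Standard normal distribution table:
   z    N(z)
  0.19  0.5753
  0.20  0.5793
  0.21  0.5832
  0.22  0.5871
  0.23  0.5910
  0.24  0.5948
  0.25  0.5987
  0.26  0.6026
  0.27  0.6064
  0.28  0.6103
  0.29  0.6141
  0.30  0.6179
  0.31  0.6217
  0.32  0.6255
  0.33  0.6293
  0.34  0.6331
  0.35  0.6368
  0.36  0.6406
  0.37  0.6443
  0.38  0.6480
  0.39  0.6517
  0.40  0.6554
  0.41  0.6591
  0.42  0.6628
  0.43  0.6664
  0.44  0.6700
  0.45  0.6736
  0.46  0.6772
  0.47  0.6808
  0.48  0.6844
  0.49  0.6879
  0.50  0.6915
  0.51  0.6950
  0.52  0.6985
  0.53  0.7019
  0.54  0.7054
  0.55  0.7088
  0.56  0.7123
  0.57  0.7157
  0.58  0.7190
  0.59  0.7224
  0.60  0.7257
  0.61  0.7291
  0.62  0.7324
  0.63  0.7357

$25.27

T = 0.5;  σ√T = 0.3748
d₁ = [ln(101/121) + (0.066 + 0.53²/2)·0.5] / 0.3748 = [-0.1807 + 0.1032] / 0.3748 = -0.2066 ⇒ -0.21
d₂ = d₁ − σ√T = -0.2066 − 0.3748 = -0.5814 ⇒ -0.58
e^(−rT) = e^(−0.066·0.5) = 0.9675
N(−d₂) = N(0.58) = 0.7190;  N(−d₁) = N(0.21) = 0.5832
P = 121·0.9675·0.7190 − 101·0.5832 = 84.1715 − 58.9032 = 25.2683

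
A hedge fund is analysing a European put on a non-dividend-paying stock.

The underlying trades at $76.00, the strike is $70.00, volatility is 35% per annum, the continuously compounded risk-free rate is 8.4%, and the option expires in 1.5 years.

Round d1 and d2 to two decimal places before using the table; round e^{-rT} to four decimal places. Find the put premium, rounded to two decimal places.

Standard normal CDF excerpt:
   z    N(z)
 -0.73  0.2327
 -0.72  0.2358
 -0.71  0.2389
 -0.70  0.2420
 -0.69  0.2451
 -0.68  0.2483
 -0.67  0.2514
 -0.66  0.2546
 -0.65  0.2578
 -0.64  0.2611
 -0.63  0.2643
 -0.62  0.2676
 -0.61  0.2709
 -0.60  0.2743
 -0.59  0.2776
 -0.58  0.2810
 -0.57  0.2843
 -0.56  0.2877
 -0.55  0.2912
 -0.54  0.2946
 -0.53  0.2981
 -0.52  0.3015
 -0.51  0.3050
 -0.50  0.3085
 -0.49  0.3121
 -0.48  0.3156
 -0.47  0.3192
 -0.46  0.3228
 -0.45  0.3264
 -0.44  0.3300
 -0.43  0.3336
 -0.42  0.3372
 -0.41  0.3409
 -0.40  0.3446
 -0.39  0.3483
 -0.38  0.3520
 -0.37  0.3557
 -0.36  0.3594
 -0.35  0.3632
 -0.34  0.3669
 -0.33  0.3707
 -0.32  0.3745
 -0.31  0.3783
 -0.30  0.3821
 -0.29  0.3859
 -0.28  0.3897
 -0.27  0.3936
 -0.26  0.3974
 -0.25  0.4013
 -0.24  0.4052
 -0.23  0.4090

σ√T = 0.35 × 1.2247 = 0.4287
ln(S/K) + (r + σ²/2)T = ln(76/70) + (0.084 + 0.35²/2)·1.5 = 0.0822 + 0.2179 = 0.3001
d₁ = 0.3001 / 0.4287 = 0.7001 which rounds to 0.70
d₂ = d₁ − σ√T = 0.7001 − 0.4287 = 0.2715 which rounds to 0.27
e^(−rT) = e^(−0.084·1.5) = 0.8816
P = 70·0.8816·N(-0.27) − 76·N(-0.70) = 70·0.8816·0.3936 − 76·0.2420 = 24.2898 − 18.3920 = 5.8978

$5.90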